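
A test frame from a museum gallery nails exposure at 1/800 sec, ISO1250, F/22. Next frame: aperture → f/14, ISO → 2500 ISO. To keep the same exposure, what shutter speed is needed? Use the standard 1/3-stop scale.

1/4000s

Aperture: f/22 → f/20 → f/18 → f/16 → f/14 — 1 1/3 stops opened up (brighter).
ISO: 1250 → 1600 → 2000 → 2500 — 1 stop higher (brighter).
Net change so far: 2 1/3 stops brighter. Offset with the shutter speed: 1/800 → 1/1000 → 1/1250 → 1/1600 → 1/2000 → 1/2500 → 1/3200 → 1/4000.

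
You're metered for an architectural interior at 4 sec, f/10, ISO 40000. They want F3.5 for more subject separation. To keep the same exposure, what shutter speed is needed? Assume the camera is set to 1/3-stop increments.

Aperture: f/10 → f/9 → f/8 → f/7.1 → f/6.3 → f/5.6 → f/5 → f/4.5 → f/4 → f/3.5 — 3 stops larger aperture (brighter).
Need 3 stops darker from the shutter speed: 4 → 3.2 → 2.5 → 2 → 1.6 → 1.3 → 1 → 0.8 → 0.6 → 0.5.

0.5 s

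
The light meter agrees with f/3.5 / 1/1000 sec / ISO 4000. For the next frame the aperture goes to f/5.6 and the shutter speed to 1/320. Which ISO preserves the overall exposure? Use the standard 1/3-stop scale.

ISO 3200

Aperture: f/3.5 → f/4 → f/4.5 → f/5 → f/5.6 — 1 1/3 stops stopped down (darker).
Shutter speed: 1/1000 → 1/800 → 1/640 → 1/500 → 1/400 → 1/320 — 1 2/3 stops slower (brighter).
Net change so far: 1/3 stop brighter. Offset with the ISO: 4000 → 3200.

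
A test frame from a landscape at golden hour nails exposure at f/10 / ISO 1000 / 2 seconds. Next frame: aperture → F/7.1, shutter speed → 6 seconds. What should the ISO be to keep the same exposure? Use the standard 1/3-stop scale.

ISO 160

Aperture: f/10 → f/9 → f/8 → f/7.1 — 1 stop wider (brighter).
Shutter speed: 2 → 2.5 → 3.2 → 4 → 5 → 6 — 1 2/3 stops longer (brighter).
Net change so far: 2 2/3 stops brighter. Offset with the ISO: 1000 → 800 → 640 → 500 → 400 → 320 → 250 → 200 → 160.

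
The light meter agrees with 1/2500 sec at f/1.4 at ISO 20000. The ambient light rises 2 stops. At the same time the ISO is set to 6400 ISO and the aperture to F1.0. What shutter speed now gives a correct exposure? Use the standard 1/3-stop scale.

1/6400s

Scene light: 2 stops brighter.
ISO: 20000 → 16000 → 12800 → 10000 → 8000 → 6400 — 1 2/3 stops dropped (darker).
Aperture: f/1.4 → f/1.2 → f/1.1 → f/1.0 — 1 stop larger aperture (brighter).
Net so far: 1 1/3 stops brighter. Shutter speed: 1/2500 → 1/3200 → 1/4000 → 1/5000 → 1/6400.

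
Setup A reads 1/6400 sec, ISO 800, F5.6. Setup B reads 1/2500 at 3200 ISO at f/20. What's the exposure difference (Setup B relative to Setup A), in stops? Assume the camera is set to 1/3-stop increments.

Aperture: f/5.6 → f/6.3 → f/7.1 → f/8 → f/9 → f/10 → f/11 → f/13 → f/14 → f/16 → f/18 → f/20 — 3 2/3 stops smaller aperture (darker).
Shutter speed: 1/6400 → 1/5000 → 1/4000 → 1/3200 → 1/2500 — 1 1/3 stops slower (brighter).
ISO: 800 → 1000 → 1250 → 1600 → 2000 → 2500 → 3200 — 2 stops raised (brighter).
Net: −3 2/3 +1 1/3 +2 = −1/3 stops.

1/3 stop darker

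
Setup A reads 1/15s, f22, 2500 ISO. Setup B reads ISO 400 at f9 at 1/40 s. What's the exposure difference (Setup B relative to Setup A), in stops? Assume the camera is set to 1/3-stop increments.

Aperture: f/22 → f/20 → f/18 → f/16 → f/14 → f/13 → f/11 → f/10 → f/9 — 2 2/3 stops opened up (brighter).
Shutter speed: 1/15 → 1/20 → 1/25 → 1/30 → 1/40 — 1 1/3 stops shorter (darker).
ISO: 2500 → 2000 → 1600 → 1250 → 1000 → 800 → 640 → 500 → 400 — 2 2/3 stops lower (darker).
Net: +2 2/3 −1 1/3 −2 2/3 = −1 1/3 stops.

1 1/3 stops darker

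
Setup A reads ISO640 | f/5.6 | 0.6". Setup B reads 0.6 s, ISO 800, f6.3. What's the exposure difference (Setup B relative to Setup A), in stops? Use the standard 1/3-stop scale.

same exposure (0 stops)

Aperture: f/5.6 → f/6.3 — 1/3 stop narrower (darker).
Shutter speed: unchanged.
ISO: 640 → 800 — 1/3 stop raised (brighter).
Net: −1/3 +1/3 = 0 stops.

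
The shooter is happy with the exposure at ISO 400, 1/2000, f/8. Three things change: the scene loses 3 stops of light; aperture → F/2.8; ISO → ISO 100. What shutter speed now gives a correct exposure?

1/500s

Scene light: 3 stops darker.
Aperture: f/8 → f/5.6 → f/4 → f/2.8 — 3 stops larger aperture (brighter).
ISO: 400 → 200 → 100 — 2 stops dropped (darker).
Net so far: 2 stops darker. Shutter speed: 1/2000 → 1/1000 → 1/500.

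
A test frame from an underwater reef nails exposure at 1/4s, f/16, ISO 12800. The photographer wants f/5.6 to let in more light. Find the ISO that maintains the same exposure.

ISO 1600

Aperture: f/16 → f/11 → f/8 → f/5.6 — 3 stops larger aperture (brighter).
Need 3 stops darker from the ISO: 12800 → 6400 → 3200 → 1600.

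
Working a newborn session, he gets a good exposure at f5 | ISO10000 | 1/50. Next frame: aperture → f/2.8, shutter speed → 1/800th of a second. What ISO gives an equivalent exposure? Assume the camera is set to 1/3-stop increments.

Aperture: f/5 → f/4.5 → f/4 → f/3.5 → f/3.2 → f/2.8 — 1 2/3 stops wider (brighter).
Shutter speed: 1/50 → 1/60 → 1/80 → 1/100 → 1/125 → 1/160 → 1/200 → 1/250 → 1/320 → 1/400 → 1/500 → 1/640 → 1/800 — 4 stops faster (darker).
Net change so far: 2 1/3 stops darker. Offset with the ISO: 10000 → 12800 → 16000 → 20000 → 25600 → 32000 → 40000 → 51200.

ISO 51200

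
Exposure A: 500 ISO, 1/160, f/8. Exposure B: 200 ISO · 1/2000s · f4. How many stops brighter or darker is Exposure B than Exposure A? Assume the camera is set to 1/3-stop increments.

3 stops darker

Aperture: f/8 → f/7.1 → f/6.3 → f/5.6 → f/5 → f/4.5 → f/4 — 2 stops opened up (brighter).
Shutter speed: 1/160 → 1/200 → 1/250 → 1/320 → 1/400 → 1/500 → 1/640 → 1/800 → 1/1000 → 1/1250 → 1/1600 → 1/2000 — 3 2/3 stops faster (darker).
ISO: 500 → 400 → 320 → 250 → 200 — 1 1/3 stops lower (darker).
Net: +2 −3 2/3 −1 1/3 = −3 stops.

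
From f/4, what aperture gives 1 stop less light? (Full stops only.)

f/5.6

Aperture: f/4 → f/5.6 — 1 stop narrower (darker).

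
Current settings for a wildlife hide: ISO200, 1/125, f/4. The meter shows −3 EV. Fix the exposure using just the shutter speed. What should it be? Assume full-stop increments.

1/15s

Underexposed by 3 stops → need 3 stops brighter.
Shutter speed: 1/125 → 1/60 → 1/30 → 1/15.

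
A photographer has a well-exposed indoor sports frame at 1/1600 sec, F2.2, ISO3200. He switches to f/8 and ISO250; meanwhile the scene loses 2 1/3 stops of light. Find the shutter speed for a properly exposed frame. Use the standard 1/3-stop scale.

Scene light: 2 1/3 stops darker.
Aperture: f/2.2 → f/2.5 → f/2.8 → f/3.2 → f/3.5 → f/4 → f/4.5 → f/5 → f/5.6 → f/6.3 → f/7.1 → f/8 — 3 2/3 stops smaller aperture (darker).
ISO: 3200 → 2500 → 2000 → 1600 → 1250 → 1000 → 800 → 640 → 500 → 400 → 320 → 250 — 3 2/3 stops dropped (darker).
Net so far: 9 2/3 stops darker. Shutter speed: 1/1600 → 1/1250 → 1/1000 → 1/800 → 1/640 → 1/500 → 1/400 → 1/320 → 1/250 → 1/200 → 1/160 → 1/125 → 1/100 → 1/80 → 1/60 → 1/50 → 1/40 → 1/30 → 1/25 → 1/20 → 1/15 → 1/13 → 1/10 → 1/8 → 1/6 → 1/5 → 1/4 → 0.3 → 0.4 → 0.5.

0.5 s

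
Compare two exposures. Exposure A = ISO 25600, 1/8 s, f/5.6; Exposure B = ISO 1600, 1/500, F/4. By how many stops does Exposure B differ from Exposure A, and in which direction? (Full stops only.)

9 stops darker

Aperture: f/5.6 → f/4 — 1 stop larger aperture (brighter).
Shutter speed: 1/8 → 1/15 → 1/30 → 1/60 → 1/125 → 1/250 → 1/500 — 6 stops faster (darker).
ISO: 25600 → 12800 → 6400 → 3200 → 1600 — 4 stops dropped (darker).
Net: +1 −6 −4 = −9 stops.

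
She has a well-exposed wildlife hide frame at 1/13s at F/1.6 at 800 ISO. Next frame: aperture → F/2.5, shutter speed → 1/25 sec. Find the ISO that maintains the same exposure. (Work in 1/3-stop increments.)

Aperture: f/1.6 → f/1.8 → f/2 → f/2.2 → f/2.5 — 1 1/3 stops smaller aperture (darker).
Shutter speed: 1/13 → 1/15 → 1/20 → 1/25 — 1 stop shorter (darker).
Net change so far: 2 1/3 stops darker. Offset with the ISO: 800 → 1000 → 1250 → 1600 → 2000 → 2500 → 3200 → 4000.

ISO 4000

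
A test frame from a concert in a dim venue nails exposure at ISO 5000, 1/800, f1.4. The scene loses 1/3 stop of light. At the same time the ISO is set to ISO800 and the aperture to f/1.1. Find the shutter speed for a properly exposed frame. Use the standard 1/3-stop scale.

1/160s

Scene light: 1/3 stop darker.
ISO: 5000 → 4000 → 3200 → 2500 → 2000 → 1600 → 1250 → 1000 → 800 — 2 2/3 stops dropped (darker).
Aperture: f/1.4 → f/1.2 → f/1.1 — 2/3 stop wider (brighter).
Net so far: 2 1/3 stops darker. Shutter speed: 1/800 → 1/640 → 1/500 → 1/400 → 1/320 → 1/250 → 1/200 → 1/160.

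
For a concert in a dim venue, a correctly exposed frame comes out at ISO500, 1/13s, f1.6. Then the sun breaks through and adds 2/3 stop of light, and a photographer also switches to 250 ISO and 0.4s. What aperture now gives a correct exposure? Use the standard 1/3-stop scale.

f/3.2

Scene light: 2/3 stop brighter.
ISO: 500 → 400 → 320 → 250 — 1 stop dropped (darker).
Shutter speed: 1/13 → 1/10 → 1/8 → 1/6 → 1/5 → 1/4 → 0.3 → 0.4 — 2 1/3 stops slower (brighter).
Net so far: 2 stops brighter. Aperture: f/1.6 → f/1.8 → f/2 → f/2.2 → f/2.5 → f/2.8 → f/3.2.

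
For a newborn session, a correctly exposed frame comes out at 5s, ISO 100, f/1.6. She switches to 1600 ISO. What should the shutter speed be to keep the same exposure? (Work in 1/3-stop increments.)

0.3 s

ISO: 100 → 125 → 160 → 200 → 250 → 320 → 400 → 500 → 640 → 800 → 1000 → 1250 → 1600 — 4 stops higher (brighter).
Need 4 stops darker from the shutter speed: 5 → 4 → 3.2 → 2.5 → 2 → 1.6 → 1.3 → 1 → 0.8 → 0.6 → 0.5 → 0.4 → 0.3.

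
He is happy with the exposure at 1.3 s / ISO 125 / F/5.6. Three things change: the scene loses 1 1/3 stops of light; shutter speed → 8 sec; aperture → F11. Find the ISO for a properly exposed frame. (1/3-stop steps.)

ISO 200

Scene light: 1 1/3 stops darker.
Shutter speed: 1.3 → 1.6 → 2 → 2.5 → 3.2 → 4 → 5 → 6 → 8 — 2 2/3 stops slower (brighter).
Aperture: f/5.6 → f/6.3 → f/7.1 → f/8 → f/9 → f/10 → f/11 — 2 stops smaller aperture (darker).
Net so far: 2/3 stop darker. ISO: 125 → 160 → 200.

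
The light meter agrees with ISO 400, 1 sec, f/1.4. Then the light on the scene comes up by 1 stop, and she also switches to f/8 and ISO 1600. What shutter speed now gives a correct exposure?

Scene light: 1 stop brighter.
Aperture: f/1.4 → f/2 → f/2.8 → f/4 → f/5.6 → f/8 — 5 stops smaller aperture (darker).
ISO: 400 → 800 → 1600 — 2 stops higher (brighter).
Net so far: 2 stops darker. Shutter speed: 1 → 2 → 4.

4 s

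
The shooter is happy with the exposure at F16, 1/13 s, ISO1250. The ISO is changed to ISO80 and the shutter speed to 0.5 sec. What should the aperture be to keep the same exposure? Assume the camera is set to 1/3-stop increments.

ISO: 1250 → 1000 → 800 → 640 → 500 → 400 → 320 → 250 → 200 → 160 → 125 → 100 → 80 — 4 stops lower (darker).
Shutter speed: 1/13 → 1/10 → 1/8 → 1/6 → 1/5 → 1/4 → 0.3 → 0.4 → 0.5 — 2 2/3 stops slower (brighter).
Net change so far: 1 1/3 stops darker. Offset with the aperture: f/16 → f/14 → f/13 → f/11 → f/10.

f/10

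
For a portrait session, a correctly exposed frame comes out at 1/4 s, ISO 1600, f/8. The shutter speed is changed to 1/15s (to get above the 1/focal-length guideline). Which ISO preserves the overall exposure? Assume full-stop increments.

ISO 6400

Shutter speed: 1/4 → 1/8 → 1/15 — 2 stops faster (darker).
Need 2 stops brighter from the ISO: 1600 → 3200 → 6400.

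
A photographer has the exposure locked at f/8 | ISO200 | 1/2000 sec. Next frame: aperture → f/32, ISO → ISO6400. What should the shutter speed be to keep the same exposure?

Aperture: f/8 → f/11 → f/16 → f/22 → f/32 — 4 stops narrower (darker).
ISO: 200 → 400 → 800 → 1600 → 3200 → 6400 — 5 stops higher (brighter).
Net change so far: 1 stop brighter. Offset with the shutter speed: 1/2000 → 1/4000.

1/4000s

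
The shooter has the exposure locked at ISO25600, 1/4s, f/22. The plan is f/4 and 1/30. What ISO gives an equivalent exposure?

Aperture: f/22 → f/16 → f/11 → f/8 → f/5.6 → f/4 — 5 stops wider (brighter).
Shutter speed: 1/4 → 1/8 → 1/15 → 1/30 — 3 stops faster (darker).
Net change so far: 2 stops brighter. Offset with the ISO: 25600 → 12800 → 6400.

ISO 6400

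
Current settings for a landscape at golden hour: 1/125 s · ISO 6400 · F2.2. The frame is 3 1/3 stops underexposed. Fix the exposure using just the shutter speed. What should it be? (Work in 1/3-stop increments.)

Underexposed by 3 1/3 stops → need 3 1/3 stops brighter.
Shutter speed: 1/125 → 1/100 → 1/80 → 1/60 → 1/50 → 1/40 → 1/30 → 1/25 → 1/20 → 1/15 → 1/13.

1/13s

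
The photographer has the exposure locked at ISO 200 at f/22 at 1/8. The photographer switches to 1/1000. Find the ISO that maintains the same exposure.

Shutter speed: 1/8 → 1/15 → 1/30 → 1/60 → 1/125 → 1/250 → 1/500 → 1/1000 — 7 stops faster (darker).
Need 7 stops brighter from the ISO: 200 → 400 → 800 → 1600 → 3200 → 6400 → 12800 → 25600.

ISO 25600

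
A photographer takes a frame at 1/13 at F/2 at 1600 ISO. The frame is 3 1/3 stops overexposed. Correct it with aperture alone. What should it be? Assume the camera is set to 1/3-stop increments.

Overexposed by 3 1/3 stops → need 3 1/3 stops darker.
Aperture: f/2 → f/2.2 → f/2.5 → f/2.8 → f/3.2 → f/3.5 → f/4 → f/4.5 → f/5 → f/5.6 → f/6.3.

f/6.3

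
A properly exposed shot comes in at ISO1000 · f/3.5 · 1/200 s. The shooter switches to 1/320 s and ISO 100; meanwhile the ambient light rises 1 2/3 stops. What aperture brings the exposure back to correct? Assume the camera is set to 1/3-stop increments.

f/1.6

Scene light: 1 2/3 stops brighter.
Shutter speed: 1/200 → 1/250 → 1/320 — 2/3 stop shorter (darker).
ISO: 1000 → 800 → 640 → 500 → 400 → 320 → 250 → 200 → 160 → 125 → 100 — 3 1/3 stops dropped (darker).
Net so far: 2 1/3 stops darker. Aperture: f/3.5 → f/3.2 → f/2.8 → f/2.5 → f/2.2 → f/2 → f/1.8 → f/1.6.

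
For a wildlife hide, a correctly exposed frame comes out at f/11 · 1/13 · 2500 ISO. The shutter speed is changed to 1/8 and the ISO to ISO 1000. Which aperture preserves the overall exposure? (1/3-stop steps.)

f/9

Shutter speed: 1/13 → 1/10 → 1/8 — 2/3 stop longer (brighter).
ISO: 2500 → 2000 → 1600 → 1250 → 1000 — 1 1/3 stops lower (darker).
Net change so far: 2/3 stop darker. Offset with the aperture: f/11 → f/10 → f/9.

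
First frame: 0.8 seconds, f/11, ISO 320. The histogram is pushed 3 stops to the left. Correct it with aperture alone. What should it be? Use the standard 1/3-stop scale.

f/4

Underexposed by 3 stops → need 3 stops brighter.
Aperture: f/11 → f/10 → f/9 → f/8 → f/7.1 → f/6.3 → f/5.6 → f/5 → f/4.5 → f/4.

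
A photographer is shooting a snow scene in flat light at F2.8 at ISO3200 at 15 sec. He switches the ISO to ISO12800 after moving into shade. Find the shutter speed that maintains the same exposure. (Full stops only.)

ISO: 3200 → 6400 → 12800 — 2 stops higher (brighter).
Need 2 stops darker from the shutter speed: 15 → 8 → 4.

4 s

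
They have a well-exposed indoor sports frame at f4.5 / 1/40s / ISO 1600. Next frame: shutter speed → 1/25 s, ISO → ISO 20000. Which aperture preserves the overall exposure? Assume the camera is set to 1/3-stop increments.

Shutter speed: 1/40 → 1/30 → 1/25 — 2/3 stop longer (brighter).
ISO: 1600 → 2000 → 2500 → 3200 → 4000 → 5000 → 6400 → 8000 → 10000 → 12800 → 16000 → 20000 — 3 2/3 stops higher (brighter).
Net change so far: 4 1/3 stops brighter. Offset with the aperture: f/4.5 → f/5 → f/5.6 → f/6.3 → f/7.1 → f/8 → f/9 → f/10 → f/11 → f/13 → f/14 → f/16 → f/18 → f/20.

f/20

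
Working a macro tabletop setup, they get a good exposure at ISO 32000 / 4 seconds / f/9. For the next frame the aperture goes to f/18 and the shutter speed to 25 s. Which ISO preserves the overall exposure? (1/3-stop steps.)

ISO 20000

Aperture: f/9 → f/10 → f/11 → f/13 → f/14 → f/16 → f/18 — 2 stops smaller aperture (darker).
Shutter speed: 4 → 5 → 6 → 8 → 10 → 13 → 15 → 20 → 25 — 2 2/3 stops longer (brighter).
Net change so far: 2/3 stop brighter. Offset with the ISO: 32000 → 25600 → 20000.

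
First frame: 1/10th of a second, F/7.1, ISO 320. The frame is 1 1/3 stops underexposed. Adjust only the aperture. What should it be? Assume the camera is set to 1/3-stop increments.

f/4.5

Underexposed by 1 1/3 stops → need 1 1/3 stops brighter.
Aperture: f/7.1 → f/6.3 → f/5.6 → f/5 → f/4.5.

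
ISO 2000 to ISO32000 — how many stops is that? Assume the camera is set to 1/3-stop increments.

4 stops

2000 → 2500 → 3200 → 4000 → 5000 → 6400 → 8000 → 10000 → 12800 → 16000 → 20000 → 25600 → 32000 — count the steps: 12 third-stops = 4 stops.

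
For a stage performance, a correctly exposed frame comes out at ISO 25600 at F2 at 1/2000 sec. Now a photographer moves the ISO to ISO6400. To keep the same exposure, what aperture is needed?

ISO: 25600 → 12800 → 6400 — 2 stops lower (darker).
Need 2 stops brighter from the aperture: f/2 → f/1.4 → f/1.0.

f/1.0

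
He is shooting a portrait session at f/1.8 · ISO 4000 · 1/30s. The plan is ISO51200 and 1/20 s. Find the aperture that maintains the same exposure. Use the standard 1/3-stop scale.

ISO: 4000 → 5000 → 6400 → 8000 → 10000 → 12800 → 16000 → 20000 → 25600 → 32000 → 40000 → 51200 — 3 2/3 stops higher (brighter).
Shutter speed: 1/30 → 1/25 → 1/20 — 2/3 stop longer (brighter).
Net change so far: 4 1/3 stops brighter. Offset with the aperture: f/1.8 → f/2 → f/2.2 → f/2.5 → f/2.8 → f/3.2 → f/3.5 → f/4 → f/4.5 → f/5 → f/5.6 → f/6.3 → f/7.1 → f/8.

f/8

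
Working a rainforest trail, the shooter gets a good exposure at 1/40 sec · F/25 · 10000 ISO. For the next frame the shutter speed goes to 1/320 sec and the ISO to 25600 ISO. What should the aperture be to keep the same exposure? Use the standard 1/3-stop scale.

f/14

Shutter speed: 1/40 → 1/50 → 1/60 → 1/80 → 1/100 → 1/125 → 1/160 → 1/200 → 1/250 → 1/320 — 3 stops faster (darker).
ISO: 10000 → 12800 → 16000 → 20000 → 25600 — 1 1/3 stops higher (brighter).
Net change so far: 1 2/3 stops darker. Offset with the aperture: f/25 → f/22 → f/20 → f/18 → f/16 → f/14.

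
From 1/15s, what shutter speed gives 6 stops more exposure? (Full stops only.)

Shutter speed: 1/15 → 1/8 → 1/4 → 1/2 → 1 → 2 → 4 — 6 stops slower (brighter).

4 s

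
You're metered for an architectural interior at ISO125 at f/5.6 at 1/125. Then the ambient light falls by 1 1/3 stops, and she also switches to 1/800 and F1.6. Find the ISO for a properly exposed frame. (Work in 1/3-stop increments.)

ISO 160

Scene light: 1 1/3 stops darker.
Shutter speed: 1/125 → 1/160 → 1/200 → 1/250 → 1/320 → 1/400 → 1/500 → 1/640 → 1/800 — 2 2/3 stops faster (darker).
Aperture: f/5.6 → f/5 → f/4.5 → f/4 → f/3.5 → f/3.2 → f/2.8 → f/2.5 → f/2.2 → f/2 → f/1.8 → f/1.6 — 3 2/3 stops larger aperture (brighter).
Net so far: 1/3 stop darker. ISO: 125 → 160.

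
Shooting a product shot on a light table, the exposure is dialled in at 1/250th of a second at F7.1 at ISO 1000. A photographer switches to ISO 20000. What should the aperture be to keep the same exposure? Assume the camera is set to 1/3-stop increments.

f/32

ISO: 1000 → 1250 → 1600 → 2000 → 2500 → 3200 → 4000 → 5000 → 6400 → 8000 → 10000 → 12800 → 16000 → 20000 — 4 1/3 stops raised (brighter).
Need 4 1/3 stops darker from the aperture: f/7.1 → f/8 → f/9 → f/10 → f/11 → f/13 → f/14 → f/16 → f/18 → f/20 → f/22 → f/25 → f/29 → f/32.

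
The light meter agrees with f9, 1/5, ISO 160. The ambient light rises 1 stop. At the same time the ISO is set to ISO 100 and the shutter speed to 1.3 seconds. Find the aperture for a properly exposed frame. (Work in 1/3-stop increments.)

f/25

Scene light: 1 stop brighter.
ISO: 160 → 125 → 100 — 2/3 stop lower (darker).
Shutter speed: 1/5 → 1/4 → 0.3 → 0.4 → 0.5 → 0.6 → 0.8 → 1 → 1.3 — 2 2/3 stops longer (brighter).
Net so far: 3 stops brighter. Aperture: f/9 → f/10 → f/11 → f/13 → f/14 → f/16 → f/18 → f/20 → f/22 → f/25.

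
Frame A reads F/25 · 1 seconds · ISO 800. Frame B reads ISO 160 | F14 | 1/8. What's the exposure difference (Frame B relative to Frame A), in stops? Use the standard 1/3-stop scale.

Aperture: f/25 → f/22 → f/20 → f/18 → f/16 → f/14 — 1 2/3 stops opened up (brighter).
Shutter speed: 1 → 0.8 → 0.6 → 0.5 → 0.4 → 0.3 → 1/4 → 1/5 → 1/6 → 1/8 — 3 stops faster (darker).
ISO: 800 → 640 → 500 → 400 → 320 → 250 → 200 → 160 — 2 1/3 stops lower (darker).
Net: +1 2/3 −3 −2 1/3 = −3 2/3 stops.

3 2/3 stops darker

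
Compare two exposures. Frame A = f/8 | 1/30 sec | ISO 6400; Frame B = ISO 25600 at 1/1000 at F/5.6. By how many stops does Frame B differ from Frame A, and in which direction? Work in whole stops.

2 stops darker

Aperture: f/8 → f/5.6 — 1 stop larger aperture (brighter).
Shutter speed: 1/30 → 1/60 → 1/125 → 1/250 → 1/500 → 1/1000 — 5 stops shorter (darker).
ISO: 6400 → 12800 → 25600 — 2 stops raised (brighter).
Net: +1 −5 +2 = −2 stops.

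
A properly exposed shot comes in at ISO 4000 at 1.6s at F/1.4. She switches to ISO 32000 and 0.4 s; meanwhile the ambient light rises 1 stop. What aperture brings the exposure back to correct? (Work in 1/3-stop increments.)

Scene light: 1 stop brighter.
ISO: 4000 → 5000 → 6400 → 8000 → 10000 → 12800 → 16000 → 20000 → 25600 → 32000 — 3 stops higher (brighter).
Shutter speed: 1.6 → 1.3 → 1 → 0.8 → 0.6 → 0.5 → 0.4 — 2 stops shorter (darker).
Net so far: 2 stops brighter. Aperture: f/1.4 → f/1.6 → f/1.8 → f/2 → f/2.2 → f/2.5 → f/2.8.

f/2.8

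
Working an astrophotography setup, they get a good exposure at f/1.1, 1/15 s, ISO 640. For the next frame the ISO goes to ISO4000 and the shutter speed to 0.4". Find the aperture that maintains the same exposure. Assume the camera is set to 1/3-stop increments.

ISO: 640 → 800 → 1000 → 1250 → 1600 → 2000 → 2500 → 3200 → 4000 — 2 2/3 stops raised (brighter).
Shutter speed: 1/15 → 1/13 → 1/10 → 1/8 → 1/6 → 1/5 → 1/4 → 0.3 → 0.4 — 2 2/3 stops longer (brighter).
Net change so far: 5 1/3 stops brighter. Offset with the aperture: f/1.1 → f/1.2 → f/1.4 → f/1.6 → f/1.8 → f/2 → f/2.2 → f/2.5 → f/2.8 → f/3.2 → f/3.5 → f/4 → f/4.5 → f/5 → f/5.6 → f/6.3 → f/7.1.

f/7.1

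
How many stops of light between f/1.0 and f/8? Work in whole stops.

6 stops

f/1.0 → f/1.4 → f/2 → f/2.8 → f/4 → f/5.6 → f/8 — count the steps: 6 stops.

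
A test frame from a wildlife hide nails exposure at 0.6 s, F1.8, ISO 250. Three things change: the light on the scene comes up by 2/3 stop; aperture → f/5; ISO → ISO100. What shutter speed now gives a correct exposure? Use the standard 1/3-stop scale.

8 s

Scene light: 2/3 stop brighter.
Aperture: f/1.8 → f/2 → f/2.2 → f/2.5 → f/2.8 → f/3.2 → f/3.5 → f/4 → f/4.5 → f/5 — 3 stops stopped down (darker).
ISO: 250 → 200 → 160 → 125 → 100 — 1 1/3 stops lower (darker).
Net so far: 3 2/3 stops darker. Shutter speed: 0.6 → 0.8 → 1 → 1.3 → 1.6 → 2 → 2.5 → 3.2 → 4 → 5 → 6 → 8.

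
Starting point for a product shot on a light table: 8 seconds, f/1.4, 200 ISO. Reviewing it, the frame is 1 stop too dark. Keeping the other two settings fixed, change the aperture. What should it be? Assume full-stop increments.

Underexposed by 1 stop → need 1 stop brighter.
Aperture: f/1.4 → f/1.0.

f/1.0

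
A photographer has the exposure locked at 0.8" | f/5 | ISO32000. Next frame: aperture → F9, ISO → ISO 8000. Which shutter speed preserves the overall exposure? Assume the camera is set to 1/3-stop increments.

Aperture: f/5 → f/5.6 → f/6.3 → f/7.1 → f/8 → f/9 — 1 2/3 stops stopped down (darker).
ISO: 32000 → 25600 → 20000 → 16000 → 12800 → 10000 → 8000 — 2 stops lower (darker).
Net change so far: 3 2/3 stops darker. Offset with the shutter speed: 0.8 → 1 → 1.3 → 1.6 → 2 → 2.5 → 3.2 → 4 → 5 → 6 → 8 → 10.

10 s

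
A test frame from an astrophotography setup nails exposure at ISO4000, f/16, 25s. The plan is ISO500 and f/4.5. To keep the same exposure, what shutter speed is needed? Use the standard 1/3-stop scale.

15 s

ISO: 4000 → 3200 → 2500 → 2000 → 1600 → 1250 → 1000 → 800 → 640 → 500 — 3 stops dropped (darker).
Aperture: f/16 → f/14 → f/13 → f/11 → f/10 → f/9 → f/8 → f/7.1 → f/6.3 → f/5.6 → f/5 → f/4.5 — 3 2/3 stops larger aperture (brighter).
Net change so far: 2/3 stop brighter. Offset with the shutter speed: 25 → 20 → 15.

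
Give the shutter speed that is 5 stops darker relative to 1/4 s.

Shutter speed: 1/4 → 1/8 → 1/15 → 1/30 → 1/60 → 1/125 — 5 stops faster (darker).

1/125s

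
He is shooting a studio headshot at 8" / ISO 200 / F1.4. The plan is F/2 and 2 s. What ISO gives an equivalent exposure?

ISO 1600

Aperture: f/1.4 → f/2 — 1 stop narrower (darker).
Shutter speed: 8 → 4 → 2 — 2 stops shorter (darker).
Net change so far: 3 stops darker. Offset with the ISO: 200 → 400 → 800 → 1600.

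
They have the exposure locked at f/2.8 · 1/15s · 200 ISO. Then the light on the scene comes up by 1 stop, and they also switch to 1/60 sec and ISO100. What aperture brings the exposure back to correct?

f/1.4

Scene light: 1 stop brighter.
Shutter speed: 1/15 → 1/30 → 1/60 — 2 stops faster (darker).
ISO: 200 → 100 — 1 stop dropped (darker).
Net so far: 2 stops darker. Aperture: f/2.8 → f/2 → f/1.4.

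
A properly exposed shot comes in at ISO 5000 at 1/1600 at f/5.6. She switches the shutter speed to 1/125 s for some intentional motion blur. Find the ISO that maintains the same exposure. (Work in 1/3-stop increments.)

Shutter speed: 1/1600 → 1/1250 → 1/1000 → 1/800 → 1/640 → 1/500 → 1/400 → 1/320 → 1/250 → 1/200 → 1/160 → 1/125 — 3 2/3 stops longer (brighter).
Need 3 2/3 stops darker from the ISO: 5000 → 4000 → 3200 → 2500 → 2000 → 1600 → 1250 → 1000 → 800 → 640 → 500 → 400.

ISO 400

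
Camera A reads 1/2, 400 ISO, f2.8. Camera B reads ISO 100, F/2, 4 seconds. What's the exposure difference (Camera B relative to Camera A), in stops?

2 stops brighter

Aperture: f/2.8 → f/2 — 1 stop opened up (brighter).
Shutter speed: 1/2 → 1 → 2 → 4 — 3 stops slower (brighter).
ISO: 400 → 200 → 100 — 2 stops dropped (darker).
Net: +1 +3 −2 = +2 stops.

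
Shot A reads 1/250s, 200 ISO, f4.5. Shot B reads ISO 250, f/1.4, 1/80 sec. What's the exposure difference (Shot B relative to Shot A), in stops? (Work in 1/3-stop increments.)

5 1/3 stops brighter

Aperture: f/4.5 → f/4 → f/3.5 → f/3.2 → f/2.8 → f/2.5 → f/2.2 → f/2 → f/1.8 → f/1.6 → f/1.4 — 3 1/3 stops larger aperture (brighter).
Shutter speed: 1/250 → 1/200 → 1/160 → 1/125 → 1/100 → 1/80 — 1 2/3 stops slower (brighter).
ISO: 200 → 250 — 1/3 stop raised (brighter).
Net: +3 1/3 +1 2/3 +1/3 = +5 1/3 stops.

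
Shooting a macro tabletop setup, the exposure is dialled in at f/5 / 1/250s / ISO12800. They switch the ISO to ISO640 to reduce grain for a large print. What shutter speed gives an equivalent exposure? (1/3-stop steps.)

1/13s

ISO: 12800 → 10000 → 8000 → 6400 → 5000 → 4000 → 3200 → 2500 → 2000 → 1600 → 1250 → 1000 → 800 → 640 — 4 1/3 stops dropped (darker).
Need 4 1/3 stops brighter from the shutter speed: 1/250 → 1/200 → 1/160 → 1/125 → 1/100 → 1/80 → 1/60 → 1/50 → 1/40 → 1/30 → 1/25 → 1/20 → 1/15 → 1/13.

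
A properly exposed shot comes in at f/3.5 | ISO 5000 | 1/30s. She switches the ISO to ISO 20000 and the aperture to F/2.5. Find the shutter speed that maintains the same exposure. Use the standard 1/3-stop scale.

ISO: 5000 → 6400 → 8000 → 10000 → 12800 → 16000 → 20000 — 2 stops higher (brighter).
Aperture: f/3.5 → f/3.2 → f/2.8 → f/2.5 — 1 stop larger aperture (brighter).
Net change so far: 3 stops brighter. Offset with the shutter speed: 1/30 → 1/40 → 1/50 → 1/60 → 1/80 → 1/100 → 1/125 → 1/160 → 1/200 → 1/250.

1/250s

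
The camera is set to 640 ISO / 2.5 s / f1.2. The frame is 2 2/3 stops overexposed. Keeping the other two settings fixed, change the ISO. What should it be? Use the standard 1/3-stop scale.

Overexposed by 2 2/3 stops → need 2 2/3 stops darker.
ISO: 640 → 500 → 400 → 320 → 250 → 200 → 160 → 125 → 100.

ISO 100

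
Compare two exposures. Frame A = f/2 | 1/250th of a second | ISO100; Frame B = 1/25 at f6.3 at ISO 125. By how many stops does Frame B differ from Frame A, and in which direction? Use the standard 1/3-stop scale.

Aperture: f/2 → f/2.2 → f/2.5 → f/2.8 → f/3.2 → f/3.5 → f/4 → f/4.5 → f/5 → f/5.6 → f/6.3 — 3 1/3 stops narrower (darker).
Shutter speed: 1/250 → 1/200 → 1/160 → 1/125 → 1/100 → 1/80 → 1/60 → 1/50 → 1/40 → 1/30 → 1/25 — 3 1/3 stops slower (brighter).
ISO: 100 → 125 — 1/3 stop raised (brighter).
Net: −3 1/3 +3 1/3 +1/3 = +1/3 stops.

1/3 stop brighter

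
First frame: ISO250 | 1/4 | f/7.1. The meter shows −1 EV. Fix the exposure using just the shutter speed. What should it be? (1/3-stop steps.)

0.5 s

Underexposed by 1 stop → need 1 stop brighter.
Shutter speed: 1/4 → 0.3 → 0.4 → 0.5.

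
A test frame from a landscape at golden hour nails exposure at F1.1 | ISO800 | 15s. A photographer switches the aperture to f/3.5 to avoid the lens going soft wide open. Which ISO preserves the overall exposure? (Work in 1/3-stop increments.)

Aperture: f/1.1 → f/1.2 → f/1.4 → f/1.6 → f/1.8 → f/2 → f/2.2 → f/2.5 → f/2.8 → f/3.2 → f/3.5 — 3 1/3 stops smaller aperture (darker).
Need 3 1/3 stops brighter from the ISO: 800 → 1000 → 1250 → 1600 → 2000 → 2500 → 3200 → 4000 → 5000 → 6400 → 8000.

ISO 8000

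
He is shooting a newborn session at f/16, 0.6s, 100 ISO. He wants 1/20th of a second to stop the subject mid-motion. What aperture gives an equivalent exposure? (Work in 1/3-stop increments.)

Shutter speed: 0.6 → 0.5 → 0.4 → 0.3 → 1/4 → 1/5 → 1/6 → 1/8 → 1/10 → 1/13 → 1/15 → 1/20 — 3 2/3 stops faster (darker).
Need 3 2/3 stops brighter from the aperture: f/16 → f/14 → f/13 → f/11 → f/10 → f/9 → f/8 → f/7.1 → f/6.3 → f/5.6 → f/5 → f/4.5.

f/4.5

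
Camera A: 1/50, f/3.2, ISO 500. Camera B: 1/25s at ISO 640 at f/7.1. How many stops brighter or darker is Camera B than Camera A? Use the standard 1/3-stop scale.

Aperture: f/3.2 → f/3.5 → f/4 → f/4.5 → f/5 → f/5.6 → f/6.3 → f/7.1 — 2 1/3 stops narrower (darker).
Shutter speed: 1/50 → 1/40 → 1/30 → 1/25 — 1 stop slower (brighter).
ISO: 500 → 640 — 1/3 stop higher (brighter).
Net: −2 1/3 +1 +1/3 = −1 stop.

1 stop darker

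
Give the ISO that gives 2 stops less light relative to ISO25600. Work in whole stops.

ISO: 25600 → 12800 → 6400 — 2 stops dropped (darker).

ISO 6400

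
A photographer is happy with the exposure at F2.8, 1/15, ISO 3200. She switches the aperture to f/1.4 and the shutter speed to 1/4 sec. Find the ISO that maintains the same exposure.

ISO 200

Aperture: f/2.8 → f/2 → f/1.4 — 2 stops opened up (brighter).
Shutter speed: 1/15 → 1/8 → 1/4 — 2 stops slower (brighter).
Net change so far: 4 stops brighter. Offset with the ISO: 3200 → 1600 → 800 → 400 → 200.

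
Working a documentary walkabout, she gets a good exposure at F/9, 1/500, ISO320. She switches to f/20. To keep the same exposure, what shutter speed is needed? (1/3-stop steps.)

1/100s

Aperture: f/9 → f/10 → f/11 → f/13 → f/14 → f/16 → f/18 → f/20 — 2 1/3 stops stopped down (darker).
Need 2 1/3 stops brighter from the shutter speed: 1/500 → 1/400 → 1/320 → 1/250 → 1/200 → 1/160 → 1/125 → 1/100.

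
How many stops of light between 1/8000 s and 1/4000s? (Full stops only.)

1/8000 → 1/4000 — count the steps: 1 stop.

1 stop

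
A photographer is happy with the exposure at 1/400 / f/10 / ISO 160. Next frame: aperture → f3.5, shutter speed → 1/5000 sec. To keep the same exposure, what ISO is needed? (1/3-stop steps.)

ISO 250

Aperture: f/10 → f/9 → f/8 → f/7.1 → f/6.3 → f/5.6 → f/5 → f/4.5 → f/4 → f/3.5 — 3 stops wider (brighter).
Shutter speed: 1/400 → 1/500 → 1/640 → 1/800 → 1/1000 → 1/1250 → 1/1600 → 1/2000 → 1/2500 → 1/3200 → 1/4000 → 1/5000 — 3 2/3 stops shorter (darker).
Net change so far: 2/3 stop darker. Offset with the ISO: 160 → 200 → 250.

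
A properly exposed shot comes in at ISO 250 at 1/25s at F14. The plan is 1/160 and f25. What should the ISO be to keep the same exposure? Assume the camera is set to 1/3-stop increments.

Shutter speed: 1/25 → 1/30 → 1/40 → 1/50 → 1/60 → 1/80 → 1/100 → 1/125 → 1/160 — 2 2/3 stops faster (darker).
Aperture: f/14 → f/16 → f/18 → f/20 → f/22 → f/25 — 1 2/3 stops narrower (darker).
Net change so far: 4 1/3 stops darker. Offset with the ISO: 250 → 320 → 400 → 500 → 640 → 800 → 1000 → 1250 → 1600 → 2000 → 2500 → 3200 → 4000 → 5000.

ISO 5000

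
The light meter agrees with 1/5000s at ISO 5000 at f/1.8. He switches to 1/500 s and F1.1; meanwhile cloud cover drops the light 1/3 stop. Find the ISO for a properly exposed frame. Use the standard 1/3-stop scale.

ISO 250

Scene light: 1/3 stop darker.
Shutter speed: 1/5000 → 1/4000 → 1/3200 → 1/2500 → 1/2000 → 1/1600 → 1/1250 → 1/1000 → 1/800 → 1/640 → 1/500 — 3 1/3 stops slower (brighter).
Aperture: f/1.8 → f/1.6 → f/1.4 → f/1.2 → f/1.1 — 1 1/3 stops larger aperture (brighter).
Net so far: 4 1/3 stops brighter. ISO: 5000 → 4000 → 3200 → 2500 → 2000 → 1600 → 1250 → 1000 → 800 → 640 → 500 → 400 → 320 → 250.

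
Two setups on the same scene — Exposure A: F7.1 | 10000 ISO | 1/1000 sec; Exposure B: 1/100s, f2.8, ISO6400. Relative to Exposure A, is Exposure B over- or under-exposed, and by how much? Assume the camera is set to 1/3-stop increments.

5 1/3 stops brighter

Aperture: f/7.1 → f/6.3 → f/5.6 → f/5 → f/4.5 → f/4 → f/3.5 → f/3.2 → f/2.8 — 2 2/3 stops opened up (brighter).
Shutter speed: 1/1000 → 1/800 → 1/640 → 1/500 → 1/400 → 1/320 → 1/250 → 1/200 → 1/160 → 1/125 → 1/100 — 3 1/3 stops slower (brighter).
ISO: 10000 → 8000 → 6400 — 2/3 stop dropped (darker).
Net: +2 2/3 +3 1/3 −2/3 = +5 1/3 stops.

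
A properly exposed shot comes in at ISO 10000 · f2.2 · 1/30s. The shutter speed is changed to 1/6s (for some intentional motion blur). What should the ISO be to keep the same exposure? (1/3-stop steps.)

ISO 2000

Shutter speed: 1/30 → 1/25 → 1/20 → 1/15 → 1/13 → 1/10 → 1/8 → 1/6 — 2 1/3 stops slower (brighter).
Need 2 1/3 stops darker from the ISO: 10000 → 8000 → 6400 → 5000 → 4000 → 3200 → 2500 → 2000.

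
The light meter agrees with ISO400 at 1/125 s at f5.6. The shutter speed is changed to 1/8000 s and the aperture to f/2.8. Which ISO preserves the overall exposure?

ISO 6400

Shutter speed: 1/125 → 1/250 → 1/500 → 1/1000 → 1/2000 → 1/4000 → 1/8000 — 6 stops faster (darker).
Aperture: f/5.6 → f/4 → f/2.8 — 2 stops opened up (brighter).
Net change so far: 4 stops darker. Offset with the ISO: 400 → 800 → 1600 → 3200 → 6400.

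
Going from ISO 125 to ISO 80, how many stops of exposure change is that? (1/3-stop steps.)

2/3 stop

125 → 100 → 80 — count the steps: 2 third-stops = 2/3 stop.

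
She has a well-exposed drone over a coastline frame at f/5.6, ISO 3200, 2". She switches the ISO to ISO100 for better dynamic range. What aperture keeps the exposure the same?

ISO: 3200 → 1600 → 800 → 400 → 200 → 100 — 5 stops lower (darker).
Need 5 stops brighter from the aperture: f/5.6 → f/4 → f/2.8 → f/2 → f/1.4 → f/1.0.

f/1.0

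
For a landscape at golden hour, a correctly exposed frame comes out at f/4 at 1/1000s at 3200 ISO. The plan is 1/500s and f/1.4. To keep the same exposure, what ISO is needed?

Shutter speed: 1/1000 → 1/500 — 1 stop slower (brighter).
Aperture: f/4 → f/2.8 → f/2 → f/1.4 — 3 stops opened up (brighter).
Net change so far: 4 stops brighter. Offset with the ISO: 3200 → 1600 → 800 → 400 → 200.

ISO 200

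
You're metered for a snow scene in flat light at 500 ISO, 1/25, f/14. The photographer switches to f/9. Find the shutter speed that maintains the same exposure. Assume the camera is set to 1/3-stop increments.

Aperture: f/14 → f/13 → f/11 → f/10 → f/9 — 1 1/3 stops opened up (brighter).
Need 1 1/3 stops darker from the shutter speed: 1/25 → 1/30 → 1/40 → 1/50 → 1/60.

1/60s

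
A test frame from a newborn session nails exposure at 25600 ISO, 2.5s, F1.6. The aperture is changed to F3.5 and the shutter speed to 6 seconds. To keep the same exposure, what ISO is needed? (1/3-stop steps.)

Aperture: f/1.6 → f/1.8 → f/2 → f/2.2 → f/2.5 → f/2.8 → f/3.2 → f/3.5 — 2 1/3 stops narrower (darker).
Shutter speed: 2.5 → 3.2 → 4 → 5 → 6 — 1 1/3 stops slower (brighter).
Net change so far: 1 stop darker. Offset with the ISO: 25600 → 32000 → 40000 → 51200.

ISO 51200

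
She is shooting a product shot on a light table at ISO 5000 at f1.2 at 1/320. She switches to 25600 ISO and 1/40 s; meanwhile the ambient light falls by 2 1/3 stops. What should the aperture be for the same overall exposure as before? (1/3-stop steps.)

f/3.5

Scene light: 2 1/3 stops darker.
ISO: 5000 → 6400 → 8000 → 10000 → 12800 → 16000 → 20000 → 25600 — 2 1/3 stops higher (brighter).
Shutter speed: 1/320 → 1/250 → 1/200 → 1/160 → 1/125 → 1/100 → 1/80 → 1/60 → 1/50 → 1/40 — 3 stops longer (brighter).
Net so far: 3 stops brighter. Aperture: f/1.2 → f/1.4 → f/1.6 → f/1.8 → f/2 → f/2.2 → f/2.5 → f/2.8 → f/3.2 → f/3.5.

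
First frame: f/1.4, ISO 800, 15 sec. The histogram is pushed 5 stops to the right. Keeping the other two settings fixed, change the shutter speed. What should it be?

Overexposed by 5 stops → need 5 stops darker.
Shutter speed: 15 → 8 → 4 → 2 → 1 → 1/2.

1/2s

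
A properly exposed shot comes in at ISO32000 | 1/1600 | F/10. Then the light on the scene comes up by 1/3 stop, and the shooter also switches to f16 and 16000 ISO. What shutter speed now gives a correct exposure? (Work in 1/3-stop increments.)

1/400s

Scene light: 1/3 stop brighter.
Aperture: f/10 → f/11 → f/13 → f/14 → f/16 — 1 1/3 stops stopped down (darker).
ISO: 32000 → 25600 → 20000 → 16000 — 1 stop dropped (darker).
Net so far: 2 stops darker. Shutter speed: 1/1600 → 1/1250 → 1/1000 → 1/800 → 1/640 → 1/500 → 1/400.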